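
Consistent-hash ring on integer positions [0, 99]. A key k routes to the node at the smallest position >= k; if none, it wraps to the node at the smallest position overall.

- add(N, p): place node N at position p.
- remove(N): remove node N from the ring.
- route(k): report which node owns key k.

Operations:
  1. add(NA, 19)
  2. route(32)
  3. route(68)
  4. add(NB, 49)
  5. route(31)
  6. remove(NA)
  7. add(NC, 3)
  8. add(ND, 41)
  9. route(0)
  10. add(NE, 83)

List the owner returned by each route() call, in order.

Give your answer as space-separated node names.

Op 1: add NA@19 -> ring=[19:NA]
Op 2: route key 32: none >= 32, wrap to smallest pos 19 -> NA
Op 3: route key 68: none >= 68, wrap to smallest pos 19 -> NA
Op 4: add NB@49 -> ring=[19:NA,49:NB]
Op 5: route key 31: smallest pos >= 31 is 49 -> NB
Op 6: remove NA -> ring=[49:NB]
Op 7: add NC@3 -> ring=[3:NC,49:NB]
Op 8: add ND@41 -> ring=[3:NC,41:ND,49:NB]
Op 9: route key 0: smallest pos >= 0 is 3 -> NC
Op 10: add NE@83 -> ring=[3:NC,41:ND,49:NB,83:NE]

Answer: NA NA NB NC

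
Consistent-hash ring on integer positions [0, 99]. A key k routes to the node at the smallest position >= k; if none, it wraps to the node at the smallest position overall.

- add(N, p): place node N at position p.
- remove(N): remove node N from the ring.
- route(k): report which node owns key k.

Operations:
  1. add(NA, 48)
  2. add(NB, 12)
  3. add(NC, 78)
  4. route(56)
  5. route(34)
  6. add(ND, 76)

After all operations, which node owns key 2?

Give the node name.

Answer: NB

Derivation:
Op 1: add NA@48 -> ring=[48:NA]
Op 2: add NB@12 -> ring=[12:NB,48:NA]
Op 3: add NC@78 -> ring=[12:NB,48:NA,78:NC]
Op 4: route key 56: smallest pos >= 56 is 78 -> NC
Op 5: route key 34: smallest pos >= 34 is 48 -> NA
Op 6: add ND@76 -> ring=[12:NB,48:NA,76:ND,78:NC]
Final route key 2: smallest pos >= 2 is 12 -> NB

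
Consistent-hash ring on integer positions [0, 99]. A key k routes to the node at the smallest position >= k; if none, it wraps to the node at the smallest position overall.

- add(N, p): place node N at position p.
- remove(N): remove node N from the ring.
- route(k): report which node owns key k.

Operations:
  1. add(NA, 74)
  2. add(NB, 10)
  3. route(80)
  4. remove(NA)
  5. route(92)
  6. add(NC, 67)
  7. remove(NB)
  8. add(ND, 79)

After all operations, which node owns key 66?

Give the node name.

Answer: NC

Derivation:
Op 1: add NA@74 -> ring=[74:NA]
Op 2: add NB@10 -> ring=[10:NB,74:NA]
Op 3: route key 80: none >= 80, wrap to smallest pos 10 -> NB
Op 4: remove NA -> ring=[10:NB]
Op 5: route key 92: none >= 92, wrap to smallest pos 10 -> NB
Op 6: add NC@67 -> ring=[10:NB,67:NC]
Op 7: remove NB -> ring=[67:NC]
Op 8: add ND@79 -> ring=[67:NC,79:ND]
Final route key 66: smallest pos >= 66 is 67 -> NC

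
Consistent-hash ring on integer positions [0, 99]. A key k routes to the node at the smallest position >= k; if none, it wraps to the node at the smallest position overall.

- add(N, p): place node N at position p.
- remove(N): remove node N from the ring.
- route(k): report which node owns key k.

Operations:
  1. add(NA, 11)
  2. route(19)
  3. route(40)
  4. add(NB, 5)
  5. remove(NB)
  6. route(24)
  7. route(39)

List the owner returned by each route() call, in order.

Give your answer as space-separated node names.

Answer: NA NA NA NA

Derivation:
Op 1: add NA@11 -> ring=[11:NA]
Op 2: route key 19: none >= 19, wrap to smallest pos 11 -> NA
Op 3: route key 40: none >= 40, wrap to smallest pos 11 -> NA
Op 4: add NB@5 -> ring=[5:NB,11:NA]
Op 5: remove NB -> ring=[11:NA]
Op 6: route key 24: none >= 24, wrap to smallest pos 11 -> NA
Op 7: route key 39: none >= 39, wrap to smallest pos 11 -> NA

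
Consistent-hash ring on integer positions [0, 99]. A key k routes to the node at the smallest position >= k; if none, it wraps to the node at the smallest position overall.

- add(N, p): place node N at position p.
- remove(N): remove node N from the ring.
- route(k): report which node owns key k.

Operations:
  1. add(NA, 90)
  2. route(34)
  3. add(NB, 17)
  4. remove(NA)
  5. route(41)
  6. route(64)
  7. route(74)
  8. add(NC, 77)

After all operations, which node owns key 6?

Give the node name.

Answer: NB

Derivation:
Op 1: add NA@90 -> ring=[90:NA]
Op 2: route key 34: smallest pos >= 34 is 90 -> NA
Op 3: add NB@17 -> ring=[17:NB,90:NA]
Op 4: remove NA -> ring=[17:NB]
Op 5: route key 41: none >= 41, wrap to smallest pos 17 -> NB
Op 6: route key 64: none >= 64, wrap to smallest pos 17 -> NB
Op 7: route key 74: none >= 74, wrap to smallest pos 17 -> NB
Op 8: add NC@77 -> ring=[17:NB,77:NC]
Final route key 6: smallest pos >= 6 is 17 -> NB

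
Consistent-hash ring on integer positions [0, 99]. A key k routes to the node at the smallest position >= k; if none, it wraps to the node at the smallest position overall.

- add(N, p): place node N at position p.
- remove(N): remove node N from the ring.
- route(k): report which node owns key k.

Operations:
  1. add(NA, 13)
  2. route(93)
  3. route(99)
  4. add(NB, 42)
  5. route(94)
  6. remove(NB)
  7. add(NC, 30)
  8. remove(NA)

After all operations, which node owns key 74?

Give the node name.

Op 1: add NA@13 -> ring=[13:NA]
Op 2: route key 93: none >= 93, wrap to smallest pos 13 -> NA
Op 3: route key 99: none >= 99, wrap to smallest pos 13 -> NA
Op 4: add NB@42 -> ring=[13:NA,42:NB]
Op 5: route key 94: none >= 94, wrap to smallest pos 13 -> NA
Op 6: remove NB -> ring=[13:NA]
Op 7: add NC@30 -> ring=[13:NA,30:NC]
Op 8: remove NA -> ring=[30:NC]
Final route key 74: none >= 74, wrap to smallest pos 30 -> NC

Answer: NC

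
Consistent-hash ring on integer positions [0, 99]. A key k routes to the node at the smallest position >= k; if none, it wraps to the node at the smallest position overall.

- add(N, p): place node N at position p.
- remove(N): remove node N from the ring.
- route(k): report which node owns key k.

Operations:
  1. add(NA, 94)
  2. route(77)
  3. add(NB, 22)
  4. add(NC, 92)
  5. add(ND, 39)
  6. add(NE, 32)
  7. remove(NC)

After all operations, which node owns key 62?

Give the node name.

Answer: NA

Derivation:
Op 1: add NA@94 -> ring=[94:NA]
Op 2: route key 77: smallest pos >= 77 is 94 -> NA
Op 3: add NB@22 -> ring=[22:NB,94:NA]
Op 4: add NC@92 -> ring=[22:NB,92:NC,94:NA]
Op 5: add ND@39 -> ring=[22:NB,39:ND,92:NC,94:NA]
Op 6: add NE@32 -> ring=[22:NB,32:NE,39:ND,92:NC,94:NA]
Op 7: remove NC -> ring=[22:NB,32:NE,39:ND,94:NA]
Final route key 62: smallest pos >= 62 is 94 -> NA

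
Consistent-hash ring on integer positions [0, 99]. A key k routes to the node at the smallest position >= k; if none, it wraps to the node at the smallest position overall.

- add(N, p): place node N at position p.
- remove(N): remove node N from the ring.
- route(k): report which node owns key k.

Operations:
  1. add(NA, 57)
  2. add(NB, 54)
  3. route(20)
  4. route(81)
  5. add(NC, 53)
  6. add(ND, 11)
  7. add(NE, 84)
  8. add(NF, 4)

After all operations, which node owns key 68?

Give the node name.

Op 1: add NA@57 -> ring=[57:NA]
Op 2: add NB@54 -> ring=[54:NB,57:NA]
Op 3: route key 20: smallest pos >= 20 is 54 -> NB
Op 4: route key 81: none >= 81, wrap to smallest pos 54 -> NB
Op 5: add NC@53 -> ring=[53:NC,54:NB,57:NA]
Op 6: add ND@11 -> ring=[11:ND,53:NC,54:NB,57:NA]
Op 7: add NE@84 -> ring=[11:ND,53:NC,54:NB,57:NA,84:NE]
Op 8: add NF@4 -> ring=[4:NF,11:ND,53:NC,54:NB,57:NA,84:NE]
Final route key 68: smallest pos >= 68 is 84 -> NE

Answer: NE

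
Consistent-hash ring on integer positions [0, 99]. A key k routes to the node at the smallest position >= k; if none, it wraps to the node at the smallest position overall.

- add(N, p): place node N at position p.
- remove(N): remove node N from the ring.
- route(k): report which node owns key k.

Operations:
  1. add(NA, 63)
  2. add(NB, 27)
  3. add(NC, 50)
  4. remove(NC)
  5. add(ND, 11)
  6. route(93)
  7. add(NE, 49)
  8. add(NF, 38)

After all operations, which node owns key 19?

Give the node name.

Op 1: add NA@63 -> ring=[63:NA]
Op 2: add NB@27 -> ring=[27:NB,63:NA]
Op 3: add NC@50 -> ring=[27:NB,50:NC,63:NA]
Op 4: remove NC -> ring=[27:NB,63:NA]
Op 5: add ND@11 -> ring=[11:ND,27:NB,63:NA]
Op 6: route key 93: none >= 93, wrap to smallest pos 11 -> ND
Op 7: add NE@49 -> ring=[11:ND,27:NB,49:NE,63:NA]
Op 8: add NF@38 -> ring=[11:ND,27:NB,38:NF,49:NE,63:NA]
Final route key 19: smallest pos >= 19 is 27 -> NB

Answer: NB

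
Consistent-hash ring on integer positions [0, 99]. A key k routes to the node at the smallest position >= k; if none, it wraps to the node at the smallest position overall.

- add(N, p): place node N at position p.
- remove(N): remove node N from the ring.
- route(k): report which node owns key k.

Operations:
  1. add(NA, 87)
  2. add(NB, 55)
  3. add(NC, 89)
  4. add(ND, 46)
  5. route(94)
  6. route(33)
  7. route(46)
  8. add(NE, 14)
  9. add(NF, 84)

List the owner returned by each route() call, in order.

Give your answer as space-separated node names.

Answer: ND ND ND

Derivation:
Op 1: add NA@87 -> ring=[87:NA]
Op 2: add NB@55 -> ring=[55:NB,87:NA]
Op 3: add NC@89 -> ring=[55:NB,87:NA,89:NC]
Op 4: add ND@46 -> ring=[46:ND,55:NB,87:NA,89:NC]
Op 5: route key 94: none >= 94, wrap to smallest pos 46 -> ND
Op 6: route key 33: smallest pos >= 33 is 46 -> ND
Op 7: route key 46: smallest pos >= 46 is 46 -> ND
Op 8: add NE@14 -> ring=[14:NE,46:ND,55:NB,87:NA,89:NC]
Op 9: add NF@84 -> ring=[14:NE,46:ND,55:NB,84:NF,87:NA,89:NC]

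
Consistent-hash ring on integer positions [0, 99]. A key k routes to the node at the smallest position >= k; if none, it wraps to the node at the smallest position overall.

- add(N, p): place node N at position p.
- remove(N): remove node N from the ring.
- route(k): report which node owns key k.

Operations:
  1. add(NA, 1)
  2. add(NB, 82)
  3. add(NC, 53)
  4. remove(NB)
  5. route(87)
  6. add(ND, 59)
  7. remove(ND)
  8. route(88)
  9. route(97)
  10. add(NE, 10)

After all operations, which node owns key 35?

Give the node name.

Answer: NC

Derivation:
Op 1: add NA@1 -> ring=[1:NA]
Op 2: add NB@82 -> ring=[1:NA,82:NB]
Op 3: add NC@53 -> ring=[1:NA,53:NC,82:NB]
Op 4: remove NB -> ring=[1:NA,53:NC]
Op 5: route key 87: none >= 87, wrap to smallest pos 1 -> NA
Op 6: add ND@59 -> ring=[1:NA,53:NC,59:ND]
Op 7: remove ND -> ring=[1:NA,53:NC]
Op 8: route key 88: none >= 88, wrap to smallest pos 1 -> NA
Op 9: route key 97: none >= 97, wrap to smallest pos 1 -> NA
Op 10: add NE@10 -> ring=[1:NA,10:NE,53:NC]
Final route key 35: smallest pos >= 35 is 53 -> NC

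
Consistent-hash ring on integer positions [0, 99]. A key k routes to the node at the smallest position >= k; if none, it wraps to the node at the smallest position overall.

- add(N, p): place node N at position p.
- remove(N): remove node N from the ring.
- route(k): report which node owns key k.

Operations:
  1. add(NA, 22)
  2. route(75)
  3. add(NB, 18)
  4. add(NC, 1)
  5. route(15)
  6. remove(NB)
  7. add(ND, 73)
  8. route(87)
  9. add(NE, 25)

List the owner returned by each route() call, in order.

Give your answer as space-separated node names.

Op 1: add NA@22 -> ring=[22:NA]
Op 2: route key 75: none >= 75, wrap to smallest pos 22 -> NA
Op 3: add NB@18 -> ring=[18:NB,22:NA]
Op 4: add NC@1 -> ring=[1:NC,18:NB,22:NA]
Op 5: route key 15: smallest pos >= 15 is 18 -> NB
Op 6: remove NB -> ring=[1:NC,22:NA]
Op 7: add ND@73 -> ring=[1:NC,22:NA,73:ND]
Op 8: route key 87: none >= 87, wrap to smallest pos 1 -> NC
Op 9: add NE@25 -> ring=[1:NC,22:NA,25:NE,73:ND]

Answer: NA NB NC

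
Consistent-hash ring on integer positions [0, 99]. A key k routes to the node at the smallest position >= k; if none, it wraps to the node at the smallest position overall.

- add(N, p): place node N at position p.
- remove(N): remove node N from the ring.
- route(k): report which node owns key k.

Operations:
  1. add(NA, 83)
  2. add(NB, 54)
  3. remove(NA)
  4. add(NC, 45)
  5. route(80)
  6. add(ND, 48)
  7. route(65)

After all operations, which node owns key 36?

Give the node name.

Op 1: add NA@83 -> ring=[83:NA]
Op 2: add NB@54 -> ring=[54:NB,83:NA]
Op 3: remove NA -> ring=[54:NB]
Op 4: add NC@45 -> ring=[45:NC,54:NB]
Op 5: route key 80: none >= 80, wrap to smallest pos 45 -> NC
Op 6: add ND@48 -> ring=[45:NC,48:ND,54:NB]
Op 7: route key 65: none >= 65, wrap to smallest pos 45 -> NC
Final route key 36: smallest pos >= 36 is 45 -> NC

Answer: NC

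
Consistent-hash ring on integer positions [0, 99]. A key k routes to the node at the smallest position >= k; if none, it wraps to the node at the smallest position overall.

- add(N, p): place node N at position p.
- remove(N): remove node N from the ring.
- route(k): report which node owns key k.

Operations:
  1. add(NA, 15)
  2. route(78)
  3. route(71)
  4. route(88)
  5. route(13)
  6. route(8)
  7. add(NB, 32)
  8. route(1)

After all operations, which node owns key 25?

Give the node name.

Op 1: add NA@15 -> ring=[15:NA]
Op 2: route key 78: none >= 78, wrap to smallest pos 15 -> NA
Op 3: route key 71: none >= 71, wrap to smallest pos 15 -> NA
Op 4: route key 88: none >= 88, wrap to smallest pos 15 -> NA
Op 5: route key 13: smallest pos >= 13 is 15 -> NA
Op 6: route key 8: smallest pos >= 8 is 15 -> NA
Op 7: add NB@32 -> ring=[15:NA,32:NB]
Op 8: route key 1: smallest pos >= 1 is 15 -> NA
Final route key 25: smallest pos >= 25 is 32 -> NB

Answer: NB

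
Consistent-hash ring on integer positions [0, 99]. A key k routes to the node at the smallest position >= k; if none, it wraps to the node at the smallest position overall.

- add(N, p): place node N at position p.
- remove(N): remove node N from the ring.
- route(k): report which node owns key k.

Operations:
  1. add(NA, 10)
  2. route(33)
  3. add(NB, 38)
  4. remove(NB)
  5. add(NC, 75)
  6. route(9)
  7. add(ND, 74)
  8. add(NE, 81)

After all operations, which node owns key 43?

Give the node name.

Answer: ND

Derivation:
Op 1: add NA@10 -> ring=[10:NA]
Op 2: route key 33: none >= 33, wrap to smallest pos 10 -> NA
Op 3: add NB@38 -> ring=[10:NA,38:NB]
Op 4: remove NB -> ring=[10:NA]
Op 5: add NC@75 -> ring=[10:NA,75:NC]
Op 6: route key 9: smallest pos >= 9 is 10 -> NA
Op 7: add ND@74 -> ring=[10:NA,74:ND,75:NC]
Op 8: add NE@81 -> ring=[10:NA,74:ND,75:NC,81:NE]
Final route key 43: smallest pos >= 43 is 74 -> ND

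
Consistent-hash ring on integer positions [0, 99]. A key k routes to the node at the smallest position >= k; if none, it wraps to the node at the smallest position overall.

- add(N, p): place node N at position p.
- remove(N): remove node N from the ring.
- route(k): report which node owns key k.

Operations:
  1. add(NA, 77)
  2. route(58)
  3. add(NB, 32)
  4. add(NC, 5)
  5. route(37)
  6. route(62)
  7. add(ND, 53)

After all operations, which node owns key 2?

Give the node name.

Answer: NC

Derivation:
Op 1: add NA@77 -> ring=[77:NA]
Op 2: route key 58: smallest pos >= 58 is 77 -> NA
Op 3: add NB@32 -> ring=[32:NB,77:NA]
Op 4: add NC@5 -> ring=[5:NC,32:NB,77:NA]
Op 5: route key 37: smallest pos >= 37 is 77 -> NA
Op 6: route key 62: smallest pos >= 62 is 77 -> NA
Op 7: add ND@53 -> ring=[5:NC,32:NB,53:ND,77:NA]
Final route key 2: smallest pos >= 2 is 5 -> NC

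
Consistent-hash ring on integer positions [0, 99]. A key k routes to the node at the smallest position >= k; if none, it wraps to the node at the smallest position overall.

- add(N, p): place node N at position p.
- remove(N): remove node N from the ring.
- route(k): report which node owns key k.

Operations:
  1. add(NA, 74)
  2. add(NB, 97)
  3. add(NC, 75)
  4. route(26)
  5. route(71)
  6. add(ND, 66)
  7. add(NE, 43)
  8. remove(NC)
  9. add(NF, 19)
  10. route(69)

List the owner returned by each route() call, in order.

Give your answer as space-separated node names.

Answer: NA NA NA

Derivation:
Op 1: add NA@74 -> ring=[74:NA]
Op 2: add NB@97 -> ring=[74:NA,97:NB]
Op 3: add NC@75 -> ring=[74:NA,75:NC,97:NB]
Op 4: route key 26: smallest pos >= 26 is 74 -> NA
Op 5: route key 71: smallest pos >= 71 is 74 -> NA
Op 6: add ND@66 -> ring=[66:ND,74:NA,75:NC,97:NB]
Op 7: add NE@43 -> ring=[43:NE,66:ND,74:NA,75:NC,97:NB]
Op 8: remove NC -> ring=[43:NE,66:ND,74:NA,97:NB]
Op 9: add NF@19 -> ring=[19:NF,43:NE,66:ND,74:NA,97:NB]
Op 10: route key 69: smallest pos >= 69 is 74 -> NA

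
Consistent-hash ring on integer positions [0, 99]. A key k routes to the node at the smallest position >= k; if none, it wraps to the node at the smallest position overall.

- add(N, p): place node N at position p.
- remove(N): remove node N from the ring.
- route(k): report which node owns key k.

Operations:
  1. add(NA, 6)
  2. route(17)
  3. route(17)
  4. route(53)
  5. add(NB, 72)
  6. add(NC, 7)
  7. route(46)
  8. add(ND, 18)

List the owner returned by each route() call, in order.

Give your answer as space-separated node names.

Op 1: add NA@6 -> ring=[6:NA]
Op 2: route key 17: none >= 17, wrap to smallest pos 6 -> NA
Op 3: route key 17: none >= 17, wrap to smallest pos 6 -> NA
Op 4: route key 53: none >= 53, wrap to smallest pos 6 -> NA
Op 5: add NB@72 -> ring=[6:NA,72:NB]
Op 6: add NC@7 -> ring=[6:NA,7:NC,72:NB]
Op 7: route key 46: smallest pos >= 46 is 72 -> NB
Op 8: add ND@18 -> ring=[6:NA,7:NC,18:ND,72:NB]

Answer: NA NA NA NB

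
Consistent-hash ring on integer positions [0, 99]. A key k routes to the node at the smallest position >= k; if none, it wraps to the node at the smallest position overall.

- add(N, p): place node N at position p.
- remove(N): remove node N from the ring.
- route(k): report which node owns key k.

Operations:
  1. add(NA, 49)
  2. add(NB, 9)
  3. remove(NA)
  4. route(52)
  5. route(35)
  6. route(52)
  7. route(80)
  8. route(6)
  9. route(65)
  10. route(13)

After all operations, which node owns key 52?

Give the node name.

Answer: NB

Derivation:
Op 1: add NA@49 -> ring=[49:NA]
Op 2: add NB@9 -> ring=[9:NB,49:NA]
Op 3: remove NA -> ring=[9:NB]
Op 4: route key 52: none >= 52, wrap to smallest pos 9 -> NB
Op 5: route key 35: none >= 35, wrap to smallest pos 9 -> NB
Op 6: route key 52: none >= 52, wrap to smallest pos 9 -> NB
Op 7: route key 80: none >= 80, wrap to smallest pos 9 -> NB
Op 8: route key 6: smallest pos >= 6 is 9 -> NB
Op 9: route key 65: none >= 65, wrap to smallest pos 9 -> NB
Op 10: route key 13: none >= 13, wrap to smallest pos 9 -> NB
Final route key 52: none >= 52, wrap to smallest pos 9 -> NB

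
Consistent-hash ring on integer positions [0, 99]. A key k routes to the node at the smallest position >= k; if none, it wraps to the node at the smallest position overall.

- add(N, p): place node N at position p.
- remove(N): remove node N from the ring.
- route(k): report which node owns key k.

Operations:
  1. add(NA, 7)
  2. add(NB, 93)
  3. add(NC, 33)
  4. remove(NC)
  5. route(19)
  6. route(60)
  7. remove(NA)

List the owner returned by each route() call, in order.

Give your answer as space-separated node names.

Answer: NB NB

Derivation:
Op 1: add NA@7 -> ring=[7:NA]
Op 2: add NB@93 -> ring=[7:NA,93:NB]
Op 3: add NC@33 -> ring=[7:NA,33:NC,93:NB]
Op 4: remove NC -> ring=[7:NA,93:NB]
Op 5: route key 19: smallest pos >= 19 is 93 -> NB
Op 6: route key 60: smallest pos >= 60 is 93 -> NB
Op 7: remove NA -> ring=[93:NB]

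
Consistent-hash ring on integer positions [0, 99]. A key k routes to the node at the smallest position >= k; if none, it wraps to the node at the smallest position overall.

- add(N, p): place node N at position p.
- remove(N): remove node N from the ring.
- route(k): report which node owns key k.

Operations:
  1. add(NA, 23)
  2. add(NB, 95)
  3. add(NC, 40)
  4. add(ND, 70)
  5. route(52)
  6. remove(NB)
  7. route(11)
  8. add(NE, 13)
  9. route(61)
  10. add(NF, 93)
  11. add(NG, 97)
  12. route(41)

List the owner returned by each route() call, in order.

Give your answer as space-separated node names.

Op 1: add NA@23 -> ring=[23:NA]
Op 2: add NB@95 -> ring=[23:NA,95:NB]
Op 3: add NC@40 -> ring=[23:NA,40:NC,95:NB]
Op 4: add ND@70 -> ring=[23:NA,40:NC,70:ND,95:NB]
Op 5: route key 52: smallest pos >= 52 is 70 -> ND
Op 6: remove NB -> ring=[23:NA,40:NC,70:ND]
Op 7: route key 11: smallest pos >= 11 is 23 -> NA
Op 8: add NE@13 -> ring=[13:NE,23:NA,40:NC,70:ND]
Op 9: route key 61: smallest pos >= 61 is 70 -> ND
Op 10: add NF@93 -> ring=[13:NE,23:NA,40:NC,70:ND,93:NF]
Op 11: add NG@97 -> ring=[13:NE,23:NA,40:NC,70:ND,93:NF,97:NG]
Op 12: route key 41: smallest pos >= 41 is 70 -> ND

Answer: ND NA ND ND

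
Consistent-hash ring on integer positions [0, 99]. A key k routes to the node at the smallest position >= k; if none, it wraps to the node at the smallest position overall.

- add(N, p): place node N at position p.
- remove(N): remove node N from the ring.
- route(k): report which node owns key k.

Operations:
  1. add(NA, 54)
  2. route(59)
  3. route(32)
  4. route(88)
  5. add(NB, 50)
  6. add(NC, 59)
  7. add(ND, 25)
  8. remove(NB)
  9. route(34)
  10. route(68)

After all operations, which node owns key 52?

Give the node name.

Answer: NA

Derivation:
Op 1: add NA@54 -> ring=[54:NA]
Op 2: route key 59: none >= 59, wrap to smallest pos 54 -> NA
Op 3: route key 32: smallest pos >= 32 is 54 -> NA
Op 4: route key 88: none >= 88, wrap to smallest pos 54 -> NA
Op 5: add NB@50 -> ring=[50:NB,54:NA]
Op 6: add NC@59 -> ring=[50:NB,54:NA,59:NC]
Op 7: add ND@25 -> ring=[25:ND,50:NB,54:NA,59:NC]
Op 8: remove NB -> ring=[25:ND,54:NA,59:NC]
Op 9: route key 34: smallest pos >= 34 is 54 -> NA
Op 10: route key 68: none >= 68, wrap to smallest pos 25 -> ND
Final route key 52: smallest pos >= 52 is 54 -> NA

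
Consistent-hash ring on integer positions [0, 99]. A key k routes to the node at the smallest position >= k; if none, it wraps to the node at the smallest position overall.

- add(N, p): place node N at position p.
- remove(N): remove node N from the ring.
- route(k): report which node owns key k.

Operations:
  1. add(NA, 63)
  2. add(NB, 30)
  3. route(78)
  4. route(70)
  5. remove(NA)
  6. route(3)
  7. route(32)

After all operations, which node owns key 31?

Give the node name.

Op 1: add NA@63 -> ring=[63:NA]
Op 2: add NB@30 -> ring=[30:NB,63:NA]
Op 3: route key 78: none >= 78, wrap to smallest pos 30 -> NB
Op 4: route key 70: none >= 70, wrap to smallest pos 30 -> NB
Op 5: remove NA -> ring=[30:NB]
Op 6: route key 3: smallest pos >= 3 is 30 -> NB
Op 7: route key 32: none >= 32, wrap to smallest pos 30 -> NB
Final route key 31: none >= 31, wrap to smallest pos 30 -> NB

Answer: NB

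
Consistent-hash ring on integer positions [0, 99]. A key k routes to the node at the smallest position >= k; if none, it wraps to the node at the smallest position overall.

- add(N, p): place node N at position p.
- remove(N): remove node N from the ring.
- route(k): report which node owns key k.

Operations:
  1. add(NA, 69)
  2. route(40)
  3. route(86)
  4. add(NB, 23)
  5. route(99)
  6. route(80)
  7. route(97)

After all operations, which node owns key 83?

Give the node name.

Op 1: add NA@69 -> ring=[69:NA]
Op 2: route key 40: smallest pos >= 40 is 69 -> NA
Op 3: route key 86: none >= 86, wrap to smallest pos 69 -> NA
Op 4: add NB@23 -> ring=[23:NB,69:NA]
Op 5: route key 99: none >= 99, wrap to smallest pos 23 -> NB
Op 6: route key 80: none >= 80, wrap to smallest pos 23 -> NB
Op 7: route key 97: none >= 97, wrap to smallest pos 23 -> NB
Final route key 83: none >= 83, wrap to smallest pos 23 -> NB

Answer: NB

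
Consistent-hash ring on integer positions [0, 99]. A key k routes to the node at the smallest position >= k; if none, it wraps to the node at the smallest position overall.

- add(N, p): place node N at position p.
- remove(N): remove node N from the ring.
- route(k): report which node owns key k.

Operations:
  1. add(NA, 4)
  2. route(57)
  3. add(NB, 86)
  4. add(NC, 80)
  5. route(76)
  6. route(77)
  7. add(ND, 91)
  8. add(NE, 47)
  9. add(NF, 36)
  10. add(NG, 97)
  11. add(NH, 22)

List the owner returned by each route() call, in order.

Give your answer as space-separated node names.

Op 1: add NA@4 -> ring=[4:NA]
Op 2: route key 57: none >= 57, wrap to smallest pos 4 -> NA
Op 3: add NB@86 -> ring=[4:NA,86:NB]
Op 4: add NC@80 -> ring=[4:NA,80:NC,86:NB]
Op 5: route key 76: smallest pos >= 76 is 80 -> NC
Op 6: route key 77: smallest pos >= 77 is 80 -> NC
Op 7: add ND@91 -> ring=[4:NA,80:NC,86:NB,91:ND]
Op 8: add NE@47 -> ring=[4:NA,47:NE,80:NC,86:NB,91:ND]
Op 9: add NF@36 -> ring=[4:NA,36:NF,47:NE,80:NC,86:NB,91:ND]
Op 10: add NG@97 -> ring=[4:NA,36:NF,47:NE,80:NC,86:NB,91:ND,97:NG]
Op 11: add NH@22 -> ring=[4:NA,22:NH,36:NF,47:NE,80:NC,86:NB,91:ND,97:NG]

Answer: NA NC NC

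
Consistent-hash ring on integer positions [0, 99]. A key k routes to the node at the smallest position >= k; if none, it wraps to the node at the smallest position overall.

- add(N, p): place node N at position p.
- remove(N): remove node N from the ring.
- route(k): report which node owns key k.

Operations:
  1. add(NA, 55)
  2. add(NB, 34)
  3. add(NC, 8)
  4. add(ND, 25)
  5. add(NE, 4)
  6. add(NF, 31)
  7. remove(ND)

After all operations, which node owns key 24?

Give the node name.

Answer: NF

Derivation:
Op 1: add NA@55 -> ring=[55:NA]
Op 2: add NB@34 -> ring=[34:NB,55:NA]
Op 3: add NC@8 -> ring=[8:NC,34:NB,55:NA]
Op 4: add ND@25 -> ring=[8:NC,25:ND,34:NB,55:NA]
Op 5: add NE@4 -> ring=[4:NE,8:NC,25:ND,34:NB,55:NA]
Op 6: add NF@31 -> ring=[4:NE,8:NC,25:ND,31:NF,34:NB,55:NA]
Op 7: remove ND -> ring=[4:NE,8:NC,31:NF,34:NB,55:NA]
Final route key 24: smallest pos >= 24 is 31 -> NF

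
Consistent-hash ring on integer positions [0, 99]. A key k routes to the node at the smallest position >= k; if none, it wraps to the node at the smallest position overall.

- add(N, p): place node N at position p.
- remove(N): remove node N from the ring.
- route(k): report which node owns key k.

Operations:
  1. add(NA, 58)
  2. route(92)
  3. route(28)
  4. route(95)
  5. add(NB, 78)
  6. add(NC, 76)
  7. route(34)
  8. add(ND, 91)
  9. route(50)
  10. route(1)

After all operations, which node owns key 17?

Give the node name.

Op 1: add NA@58 -> ring=[58:NA]
Op 2: route key 92: none >= 92, wrap to smallest pos 58 -> NA
Op 3: route key 28: smallest pos >= 28 is 58 -> NA
Op 4: route key 95: none >= 95, wrap to smallest pos 58 -> NA
Op 5: add NB@78 -> ring=[58:NA,78:NB]
Op 6: add NC@76 -> ring=[58:NA,76:NC,78:NB]
Op 7: route key 34: smallest pos >= 34 is 58 -> NA
Op 8: add ND@91 -> ring=[58:NA,76:NC,78:NB,91:ND]
Op 9: route key 50: smallest pos >= 50 is 58 -> NA
Op 10: route key 1: smallest pos >= 1 is 58 -> NA
Final route key 17: smallest pos >= 17 is 58 -> NA

Answer: NA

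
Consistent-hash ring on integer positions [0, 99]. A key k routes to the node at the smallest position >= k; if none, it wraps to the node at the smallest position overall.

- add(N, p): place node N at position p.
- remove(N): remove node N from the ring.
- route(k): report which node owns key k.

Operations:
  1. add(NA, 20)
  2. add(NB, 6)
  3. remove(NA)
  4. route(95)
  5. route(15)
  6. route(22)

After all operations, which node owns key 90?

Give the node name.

Op 1: add NA@20 -> ring=[20:NA]
Op 2: add NB@6 -> ring=[6:NB,20:NA]
Op 3: remove NA -> ring=[6:NB]
Op 4: route key 95: none >= 95, wrap to smallest pos 6 -> NB
Op 5: route key 15: none >= 15, wrap to smallest pos 6 -> NB
Op 6: route key 22: none >= 22, wrap to smallest pos 6 -> NB
Final route key 90: none >= 90, wrap to smallest pos 6 -> NB

Answer: NB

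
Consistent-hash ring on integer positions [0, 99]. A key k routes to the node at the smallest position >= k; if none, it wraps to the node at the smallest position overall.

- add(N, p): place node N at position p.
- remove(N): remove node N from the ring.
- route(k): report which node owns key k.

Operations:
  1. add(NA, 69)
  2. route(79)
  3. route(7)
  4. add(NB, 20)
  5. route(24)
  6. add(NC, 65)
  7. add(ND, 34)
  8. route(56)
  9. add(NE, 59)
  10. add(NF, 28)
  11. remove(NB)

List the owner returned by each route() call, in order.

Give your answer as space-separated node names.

Op 1: add NA@69 -> ring=[69:NA]
Op 2: route key 79: none >= 79, wrap to smallest pos 69 -> NA
Op 3: route key 7: smallest pos >= 7 is 69 -> NA
Op 4: add NB@20 -> ring=[20:NB,69:NA]
Op 5: route key 24: smallest pos >= 24 is 69 -> NA
Op 6: add NC@65 -> ring=[20:NB,65:NC,69:NA]
Op 7: add ND@34 -> ring=[20:NB,34:ND,65:NC,69:NA]
Op 8: route key 56: smallest pos >= 56 is 65 -> NC
Op 9: add NE@59 -> ring=[20:NB,34:ND,59:NE,65:NC,69:NA]
Op 10: add NF@28 -> ring=[20:NB,28:NF,34:ND,59:NE,65:NC,69:NA]
Op 11: remove NB -> ring=[28:NF,34:ND,59:NE,65:NC,69:NA]

Answer: NA NA NA NC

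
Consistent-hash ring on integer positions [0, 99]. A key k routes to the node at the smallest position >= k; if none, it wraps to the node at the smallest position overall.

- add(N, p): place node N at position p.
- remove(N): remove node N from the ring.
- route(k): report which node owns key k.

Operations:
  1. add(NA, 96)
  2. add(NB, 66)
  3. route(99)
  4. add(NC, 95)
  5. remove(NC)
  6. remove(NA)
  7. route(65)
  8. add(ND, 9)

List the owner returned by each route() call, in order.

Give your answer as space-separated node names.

Answer: NB NB

Derivation:
Op 1: add NA@96 -> ring=[96:NA]
Op 2: add NB@66 -> ring=[66:NB,96:NA]
Op 3: route key 99: none >= 99, wrap to smallest pos 66 -> NB
Op 4: add NC@95 -> ring=[66:NB,95:NC,96:NA]
Op 5: remove NC -> ring=[66:NB,96:NA]
Op 6: remove NA -> ring=[66:NB]
Op 7: route key 65: smallest pos >= 65 is 66 -> NB
Op 8: add ND@9 -> ring=[9:ND,66:NB]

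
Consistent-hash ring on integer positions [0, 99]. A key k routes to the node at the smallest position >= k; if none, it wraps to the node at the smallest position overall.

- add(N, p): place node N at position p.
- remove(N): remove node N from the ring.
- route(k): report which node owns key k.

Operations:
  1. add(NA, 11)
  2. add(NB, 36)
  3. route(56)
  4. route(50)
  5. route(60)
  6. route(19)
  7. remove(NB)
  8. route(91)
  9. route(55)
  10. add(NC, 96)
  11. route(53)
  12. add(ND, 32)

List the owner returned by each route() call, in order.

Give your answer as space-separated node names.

Answer: NA NA NA NB NA NA NC

Derivation:
Op 1: add NA@11 -> ring=[11:NA]
Op 2: add NB@36 -> ring=[11:NA,36:NB]
Op 3: route key 56: none >= 56, wrap to smallest pos 11 -> NA
Op 4: route key 50: none >= 50, wrap to smallest pos 11 -> NA
Op 5: route key 60: none >= 60, wrap to smallest pos 11 -> NA
Op 6: route key 19: smallest pos >= 19 is 36 -> NB
Op 7: remove NB -> ring=[11:NA]
Op 8: route key 91: none >= 91, wrap to smallest pos 11 -> NA
Op 9: route key 55: none >= 55, wrap to smallest pos 11 -> NA
Op 10: add NC@96 -> ring=[11:NA,96:NC]
Op 11: route key 53: smallest pos >= 53 is 96 -> NC
Op 12: add ND@32 -> ring=[11:NA,32:ND,96:NC]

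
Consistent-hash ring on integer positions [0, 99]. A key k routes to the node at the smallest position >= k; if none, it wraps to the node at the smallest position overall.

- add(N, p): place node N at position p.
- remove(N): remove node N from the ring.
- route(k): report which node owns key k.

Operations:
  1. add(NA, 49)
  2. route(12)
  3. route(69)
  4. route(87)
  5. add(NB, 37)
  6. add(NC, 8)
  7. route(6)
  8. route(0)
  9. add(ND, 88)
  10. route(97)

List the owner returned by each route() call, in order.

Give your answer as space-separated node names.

Answer: NA NA NA NC NC NC

Derivation:
Op 1: add NA@49 -> ring=[49:NA]
Op 2: route key 12: smallest pos >= 12 is 49 -> NA
Op 3: route key 69: none >= 69, wrap to smallest pos 49 -> NA
Op 4: route key 87: none >= 87, wrap to smallest pos 49 -> NA
Op 5: add NB@37 -> ring=[37:NB,49:NA]
Op 6: add NC@8 -> ring=[8:NC,37:NB,49:NA]
Op 7: route key 6: smallest pos >= 6 is 8 -> NC
Op 8: route key 0: smallest pos >= 0 is 8 -> NC
Op 9: add ND@88 -> ring=[8:NC,37:NB,49:NA,88:ND]
Op 10: route key 97: none >= 97, wrap to smallest pos 8 -> NC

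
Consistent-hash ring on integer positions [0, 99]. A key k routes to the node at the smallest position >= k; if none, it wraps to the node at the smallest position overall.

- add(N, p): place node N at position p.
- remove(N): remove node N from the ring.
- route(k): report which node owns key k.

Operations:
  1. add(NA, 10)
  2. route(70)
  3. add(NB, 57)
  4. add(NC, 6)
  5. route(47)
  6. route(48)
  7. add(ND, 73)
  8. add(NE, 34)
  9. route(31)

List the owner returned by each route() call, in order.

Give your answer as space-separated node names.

Op 1: add NA@10 -> ring=[10:NA]
Op 2: route key 70: none >= 70, wrap to smallest pos 10 -> NA
Op 3: add NB@57 -> ring=[10:NA,57:NB]
Op 4: add NC@6 -> ring=[6:NC,10:NA,57:NB]
Op 5: route key 47: smallest pos >= 47 is 57 -> NB
Op 6: route key 48: smallest pos >= 48 is 57 -> NB
Op 7: add ND@73 -> ring=[6:NC,10:NA,57:NB,73:ND]
Op 8: add NE@34 -> ring=[6:NC,10:NA,34:NE,57:NB,73:ND]
Op 9: route key 31: smallest pos >= 31 is 34 -> NE

Answer: NA NB NB NE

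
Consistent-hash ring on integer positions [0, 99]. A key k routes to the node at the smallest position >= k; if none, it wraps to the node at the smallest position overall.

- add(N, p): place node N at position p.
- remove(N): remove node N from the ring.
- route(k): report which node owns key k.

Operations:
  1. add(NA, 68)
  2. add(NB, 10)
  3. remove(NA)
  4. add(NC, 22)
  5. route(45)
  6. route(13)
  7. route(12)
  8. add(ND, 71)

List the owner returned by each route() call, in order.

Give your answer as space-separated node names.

Answer: NB NC NC

Derivation:
Op 1: add NA@68 -> ring=[68:NA]
Op 2: add NB@10 -> ring=[10:NB,68:NA]
Op 3: remove NA -> ring=[10:NB]
Op 4: add NC@22 -> ring=[10:NB,22:NC]
Op 5: route key 45: none >= 45, wrap to smallest pos 10 -> NB
Op 6: route key 13: smallest pos >= 13 is 22 -> NC
Op 7: route key 12: smallest pos >= 12 is 22 -> NC
Op 8: add ND@71 -> ring=[10:NB,22:NC,71:ND]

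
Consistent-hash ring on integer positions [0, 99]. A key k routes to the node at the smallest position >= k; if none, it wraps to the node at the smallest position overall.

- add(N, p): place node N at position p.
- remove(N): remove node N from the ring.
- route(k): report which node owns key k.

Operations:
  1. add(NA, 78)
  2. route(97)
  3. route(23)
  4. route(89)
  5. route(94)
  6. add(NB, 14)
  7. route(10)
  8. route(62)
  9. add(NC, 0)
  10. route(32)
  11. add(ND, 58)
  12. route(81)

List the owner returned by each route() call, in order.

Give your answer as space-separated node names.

Answer: NA NA NA NA NB NA NA NC

Derivation:
Op 1: add NA@78 -> ring=[78:NA]
Op 2: route key 97: none >= 97, wrap to smallest pos 78 -> NA
Op 3: route key 23: smallest pos >= 23 is 78 -> NA
Op 4: route key 89: none >= 89, wrap to smallest pos 78 -> NA
Op 5: route key 94: none >= 94, wrap to smallest pos 78 -> NA
Op 6: add NB@14 -> ring=[14:NB,78:NA]
Op 7: route key 10: smallest pos >= 10 is 14 -> NB
Op 8: route key 62: smallest pos >= 62 is 78 -> NA
Op 9: add NC@0 -> ring=[0:NC,14:NB,78:NA]
Op 10: route key 32: smallest pos >= 32 is 78 -> NA
Op 11: add ND@58 -> ring=[0:NC,14:NB,58:ND,78:NA]
Op 12: route key 81: none >= 81, wrap to smallest pos 0 -> NC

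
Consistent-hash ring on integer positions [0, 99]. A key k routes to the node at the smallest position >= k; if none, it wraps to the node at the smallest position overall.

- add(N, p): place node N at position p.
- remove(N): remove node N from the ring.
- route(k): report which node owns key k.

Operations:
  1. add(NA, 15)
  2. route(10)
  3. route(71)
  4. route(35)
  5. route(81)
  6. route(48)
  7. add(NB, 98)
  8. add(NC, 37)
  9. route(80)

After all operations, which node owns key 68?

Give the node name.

Answer: NB

Derivation:
Op 1: add NA@15 -> ring=[15:NA]
Op 2: route key 10: smallest pos >= 10 is 15 -> NA
Op 3: route key 71: none >= 71, wrap to smallest pos 15 -> NA
Op 4: route key 35: none >= 35, wrap to smallest pos 15 -> NA
Op 5: route key 81: none >= 81, wrap to smallest pos 15 -> NA
Op 6: route key 48: none >= 48, wrap to smallest pos 15 -> NA
Op 7: add NB@98 -> ring=[15:NA,98:NB]
Op 8: add NC@37 -> ring=[15:NA,37:NC,98:NB]
Op 9: route key 80: smallest pos >= 80 is 98 -> NB
Final route key 68: smallest pos >= 68 is 98 -> NB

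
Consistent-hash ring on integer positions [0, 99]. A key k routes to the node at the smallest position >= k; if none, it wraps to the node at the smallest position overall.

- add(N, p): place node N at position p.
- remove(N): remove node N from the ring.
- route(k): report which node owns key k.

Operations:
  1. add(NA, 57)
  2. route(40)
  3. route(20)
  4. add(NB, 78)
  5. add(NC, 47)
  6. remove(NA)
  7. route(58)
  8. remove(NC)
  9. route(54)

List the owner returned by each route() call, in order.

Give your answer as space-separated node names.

Answer: NA NA NB NB

Derivation:
Op 1: add NA@57 -> ring=[57:NA]
Op 2: route key 40: smallest pos >= 40 is 57 -> NA
Op 3: route key 20: smallest pos >= 20 is 57 -> NA
Op 4: add NB@78 -> ring=[57:NA,78:NB]
Op 5: add NC@47 -> ring=[47:NC,57:NA,78:NB]
Op 6: remove NA -> ring=[47:NC,78:NB]
Op 7: route key 58: smallest pos >= 58 is 78 -> NB
Op 8: remove NC -> ring=[78:NB]
Op 9: route key 54: smallest pos >= 54 is 78 -> NB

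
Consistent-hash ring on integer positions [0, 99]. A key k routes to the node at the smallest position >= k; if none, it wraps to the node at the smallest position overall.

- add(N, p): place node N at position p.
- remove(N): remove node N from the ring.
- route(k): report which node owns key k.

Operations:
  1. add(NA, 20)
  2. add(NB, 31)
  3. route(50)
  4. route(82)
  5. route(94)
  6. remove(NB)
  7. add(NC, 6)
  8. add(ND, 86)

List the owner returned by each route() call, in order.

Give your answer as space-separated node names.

Op 1: add NA@20 -> ring=[20:NA]
Op 2: add NB@31 -> ring=[20:NA,31:NB]
Op 3: route key 50: none >= 50, wrap to smallest pos 20 -> NA
Op 4: route key 82: none >= 82, wrap to smallest pos 20 -> NA
Op 5: route key 94: none >= 94, wrap to smallest pos 20 -> NA
Op 6: remove NB -> ring=[20:NA]
Op 7: add NC@6 -> ring=[6:NC,20:NA]
Op 8: add ND@86 -> ring=[6:NC,20:NA,86:ND]

Answer: NA NA NA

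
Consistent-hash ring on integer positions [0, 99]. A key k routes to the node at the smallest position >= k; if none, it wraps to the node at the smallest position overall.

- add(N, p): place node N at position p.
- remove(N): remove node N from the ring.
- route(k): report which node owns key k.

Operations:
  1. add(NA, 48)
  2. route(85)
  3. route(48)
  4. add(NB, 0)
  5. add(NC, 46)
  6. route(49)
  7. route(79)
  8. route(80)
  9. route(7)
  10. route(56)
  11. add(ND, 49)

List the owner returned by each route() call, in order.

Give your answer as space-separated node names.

Answer: NA NA NB NB NB NC NB

Derivation:
Op 1: add NA@48 -> ring=[48:NA]
Op 2: route key 85: none >= 85, wrap to smallest pos 48 -> NA
Op 3: route key 48: smallest pos >= 48 is 48 -> NA
Op 4: add NB@0 -> ring=[0:NB,48:NA]
Op 5: add NC@46 -> ring=[0:NB,46:NC,48:NA]
Op 6: route key 49: none >= 49, wrap to smallest pos 0 -> NB
Op 7: route key 79: none >= 79, wrap to smallest pos 0 -> NB
Op 8: route key 80: none >= 80, wrap to smallest pos 0 -> NB
Op 9: route key 7: smallest pos >= 7 is 46 -> NC
Op 10: route key 56: none >= 56, wrap to smallest pos 0 -> NB
Op 11: add ND@49 -> ring=[0:NB,46:NC,48:NA,49:ND]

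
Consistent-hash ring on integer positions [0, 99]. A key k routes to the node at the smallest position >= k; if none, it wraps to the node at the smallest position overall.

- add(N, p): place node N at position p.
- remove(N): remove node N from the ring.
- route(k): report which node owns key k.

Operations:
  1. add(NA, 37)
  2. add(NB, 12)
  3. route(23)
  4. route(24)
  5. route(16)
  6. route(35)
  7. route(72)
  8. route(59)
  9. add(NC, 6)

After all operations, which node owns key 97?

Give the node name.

Op 1: add NA@37 -> ring=[37:NA]
Op 2: add NB@12 -> ring=[12:NB,37:NA]
Op 3: route key 23: smallest pos >= 23 is 37 -> NA
Op 4: route key 24: smallest pos >= 24 is 37 -> NA
Op 5: route key 16: smallest pos >= 16 is 37 -> NA
Op 6: route key 35: smallest pos >= 35 is 37 -> NA
Op 7: route key 72: none >= 72, wrap to smallest pos 12 -> NB
Op 8: route key 59: none >= 59, wrap to smallest pos 12 -> NB
Op 9: add NC@6 -> ring=[6:NC,12:NB,37:NA]
Final route key 97: none >= 97, wrap to smallest pos 6 -> NC

Answer: NC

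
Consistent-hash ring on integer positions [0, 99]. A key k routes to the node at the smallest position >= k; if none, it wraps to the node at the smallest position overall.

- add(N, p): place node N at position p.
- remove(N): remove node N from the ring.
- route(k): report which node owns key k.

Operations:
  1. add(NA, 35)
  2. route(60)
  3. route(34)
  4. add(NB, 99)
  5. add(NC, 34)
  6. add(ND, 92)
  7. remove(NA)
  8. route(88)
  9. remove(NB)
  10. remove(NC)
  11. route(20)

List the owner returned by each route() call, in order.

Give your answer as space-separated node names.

Answer: NA NA ND ND

Derivation:
Op 1: add NA@35 -> ring=[35:NA]
Op 2: route key 60: none >= 60, wrap to smallest pos 35 -> NA
Op 3: route key 34: smallest pos >= 34 is 35 -> NA
Op 4: add NB@99 -> ring=[35:NA,99:NB]
Op 5: add NC@34 -> ring=[34:NC,35:NA,99:NB]
Op 6: add ND@92 -> ring=[34:NC,35:NA,92:ND,99:NB]
Op 7: remove NA -> ring=[34:NC,92:ND,99:NB]
Op 8: route key 88: smallest pos >= 88 is 92 -> ND
Op 9: remove NB -> ring=[34:NC,92:ND]
Op 10: remove NC -> ring=[92:ND]
Op 11: route key 20: smallest pos >= 20 is 92 -> ND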